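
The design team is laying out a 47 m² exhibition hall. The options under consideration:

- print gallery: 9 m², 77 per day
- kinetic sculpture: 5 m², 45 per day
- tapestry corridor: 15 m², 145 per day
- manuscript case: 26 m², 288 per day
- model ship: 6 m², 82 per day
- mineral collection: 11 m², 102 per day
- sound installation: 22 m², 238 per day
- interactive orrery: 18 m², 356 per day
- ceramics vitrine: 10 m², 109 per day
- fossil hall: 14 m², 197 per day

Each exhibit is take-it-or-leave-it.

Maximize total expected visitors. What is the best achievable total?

712

Density check — interactive orrery 19.78, fossil hall 14.07, model ship 13.67, manuscript case 11.08 are the best per m².
The ratio heuristic lands on kinetic sculpture + model ship + interactive orrery + fossil hall (680) but leaves 4 m² idle.
The 5 m² tied up in kinetic sculpture is better spent on print gallery — total rises to 712 (47 m²).
That's the maximum — no swap from here does better than 712.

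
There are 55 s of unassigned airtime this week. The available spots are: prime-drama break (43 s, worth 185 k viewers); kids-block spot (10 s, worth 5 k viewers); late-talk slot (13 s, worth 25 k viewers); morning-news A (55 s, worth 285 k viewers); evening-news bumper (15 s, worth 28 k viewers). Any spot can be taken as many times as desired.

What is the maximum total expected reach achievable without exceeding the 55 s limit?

285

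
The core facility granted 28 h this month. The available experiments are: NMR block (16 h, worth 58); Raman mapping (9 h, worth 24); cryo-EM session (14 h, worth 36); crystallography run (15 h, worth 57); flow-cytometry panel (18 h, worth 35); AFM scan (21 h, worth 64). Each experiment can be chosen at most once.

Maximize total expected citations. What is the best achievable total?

82

The ratio heuristic lands on Raman mapping + crystallography run (81) but leaves 4 h idle.
Replace crystallography run with NMR block: the trade gains 1 net, giving 82 at 25 h.
That's the maximum — no swap from here does better than 82.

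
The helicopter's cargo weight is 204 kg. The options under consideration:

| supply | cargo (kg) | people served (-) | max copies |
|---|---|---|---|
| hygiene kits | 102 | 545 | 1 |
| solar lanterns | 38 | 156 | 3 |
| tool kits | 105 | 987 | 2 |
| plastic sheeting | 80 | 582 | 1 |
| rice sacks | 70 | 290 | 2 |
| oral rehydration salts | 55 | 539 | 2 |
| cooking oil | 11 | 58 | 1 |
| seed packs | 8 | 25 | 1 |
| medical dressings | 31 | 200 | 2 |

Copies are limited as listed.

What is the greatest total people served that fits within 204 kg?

1784

Density check — oral rehydration salts 9.80, tool kits 9.40, plastic sheeting 7.28 are the best per kg.
Taking the top-ratio supplies first gives plastic sheeting + 2×oral rehydration salts + cooking oil for 1718 (201 kg).
The 135 kg tied up in plastic sheeting and oral rehydration salts is better spent on tool kits + medical dressings — total rises to 1784 (202 kg).
No other feasible combination exceeds 1784.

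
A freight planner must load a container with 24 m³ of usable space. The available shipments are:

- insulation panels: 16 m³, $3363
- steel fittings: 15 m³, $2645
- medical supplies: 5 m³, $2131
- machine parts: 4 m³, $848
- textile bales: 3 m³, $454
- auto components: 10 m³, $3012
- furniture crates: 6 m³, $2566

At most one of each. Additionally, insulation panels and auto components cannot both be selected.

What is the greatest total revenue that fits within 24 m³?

8163

By revenue per m³: furniture crates 427.67, medical supplies 426.20, auto components 301.20, machine parts 212.00 lead.
Best packing: medical supplies + textile bales + auto components + furniture crates — 24 m³, 8163 total.
That's the maximum — no feasible swap from here does better than 8163.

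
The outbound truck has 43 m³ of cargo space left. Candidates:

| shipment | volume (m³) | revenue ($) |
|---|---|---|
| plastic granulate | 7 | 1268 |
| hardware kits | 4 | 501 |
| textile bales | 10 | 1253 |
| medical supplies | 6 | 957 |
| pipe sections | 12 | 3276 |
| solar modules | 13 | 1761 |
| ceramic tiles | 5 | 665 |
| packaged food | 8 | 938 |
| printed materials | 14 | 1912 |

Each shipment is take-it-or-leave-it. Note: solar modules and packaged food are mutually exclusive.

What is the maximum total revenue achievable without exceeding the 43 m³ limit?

7927

By revenue per m³: pipe sections 273.00, plastic granulate 181.14, medical supplies 159.50, printed materials 136.57 lead.
Greedy by ratio would take plastic granulate + hardware kits + medical supplies + pipe sections + printed materials: 43 m³ used, total 7914.
The 18 m³ tied up in hardware kits and printed materials is better spent on solar modules + ceramic tiles — total rises to 7927 (43 m³).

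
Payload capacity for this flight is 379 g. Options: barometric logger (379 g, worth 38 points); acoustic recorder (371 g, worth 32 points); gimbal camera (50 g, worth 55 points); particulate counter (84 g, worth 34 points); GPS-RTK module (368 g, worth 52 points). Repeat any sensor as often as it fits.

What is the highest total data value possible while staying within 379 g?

385

Best packing: 7×gimbal camera — 350 g, 385 total.
The spare 29 g is too small for any remaining sensor, and no exchange beats 385.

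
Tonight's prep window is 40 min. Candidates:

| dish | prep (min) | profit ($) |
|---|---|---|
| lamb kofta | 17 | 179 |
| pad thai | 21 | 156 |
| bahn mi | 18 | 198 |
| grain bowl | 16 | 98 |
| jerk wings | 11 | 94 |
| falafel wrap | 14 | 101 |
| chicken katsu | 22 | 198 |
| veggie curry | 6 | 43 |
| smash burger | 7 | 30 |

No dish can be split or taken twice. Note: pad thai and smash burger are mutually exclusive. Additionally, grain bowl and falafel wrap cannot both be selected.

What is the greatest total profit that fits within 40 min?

By profit per min: bahn mi 11.00, lamb kofta 10.53, chicken katsu 9.00 lead.
Filling by ratio: lamb kofta + bahn mi for 377, with 5 min left unused.
Replace lamb kofta with chicken katsu: the trade gains 19 net, giving 396 at 40 min.

396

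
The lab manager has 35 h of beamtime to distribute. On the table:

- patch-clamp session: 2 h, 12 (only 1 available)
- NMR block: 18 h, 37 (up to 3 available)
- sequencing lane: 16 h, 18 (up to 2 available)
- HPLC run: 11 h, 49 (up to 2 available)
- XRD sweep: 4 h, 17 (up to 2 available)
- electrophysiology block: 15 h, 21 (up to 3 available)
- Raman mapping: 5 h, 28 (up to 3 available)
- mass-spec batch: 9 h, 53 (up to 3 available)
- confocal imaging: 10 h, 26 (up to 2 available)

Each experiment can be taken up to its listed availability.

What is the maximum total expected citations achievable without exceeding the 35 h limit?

The ratio heuristic lands on patch-clamp session + Raman mapping + 3×mass-spec batch (199) but leaves 1 h idle.
Dropping mass-spec batch frees 9 h; slotting in 2×Raman mapping (10 h) lifts the total to 202 at 35 h.
Nothing else within 35 h beats 202.

202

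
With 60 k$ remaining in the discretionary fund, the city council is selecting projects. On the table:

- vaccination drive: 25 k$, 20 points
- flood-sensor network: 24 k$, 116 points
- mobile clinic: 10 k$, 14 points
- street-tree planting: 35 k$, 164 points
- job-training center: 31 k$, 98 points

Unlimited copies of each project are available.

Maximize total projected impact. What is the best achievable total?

280

Filling by ratio: 2×flood-sensor network + mobile clinic for 246, with 2 k$ left unused.
The 34 k$ tied up in flood-sensor network and mobile clinic is better spent on street-tree planting — total rises to 280 (59 k$).
Nothing else within 60 k$ beats 280.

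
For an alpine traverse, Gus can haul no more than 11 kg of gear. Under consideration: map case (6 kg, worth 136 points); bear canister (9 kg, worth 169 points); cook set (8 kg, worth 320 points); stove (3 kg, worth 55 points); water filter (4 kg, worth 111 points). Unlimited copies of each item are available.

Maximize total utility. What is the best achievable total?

375

Ranking by ratio (utility/kg): cook set 40.00, water filter 27.75, map case 22.67.
Cook set + stove uses 11 of the 11 kg and totals 375.
That's the maximum — no swap from here does better than 375.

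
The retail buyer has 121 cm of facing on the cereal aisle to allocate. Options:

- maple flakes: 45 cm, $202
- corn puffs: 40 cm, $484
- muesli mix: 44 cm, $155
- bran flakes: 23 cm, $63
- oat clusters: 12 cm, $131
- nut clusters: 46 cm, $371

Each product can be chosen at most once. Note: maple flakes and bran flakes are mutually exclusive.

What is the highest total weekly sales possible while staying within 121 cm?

Taking corn puffs + bran flakes + oat clusters + nut clusters: 121 cm used, 1049 in weekly sales.

1049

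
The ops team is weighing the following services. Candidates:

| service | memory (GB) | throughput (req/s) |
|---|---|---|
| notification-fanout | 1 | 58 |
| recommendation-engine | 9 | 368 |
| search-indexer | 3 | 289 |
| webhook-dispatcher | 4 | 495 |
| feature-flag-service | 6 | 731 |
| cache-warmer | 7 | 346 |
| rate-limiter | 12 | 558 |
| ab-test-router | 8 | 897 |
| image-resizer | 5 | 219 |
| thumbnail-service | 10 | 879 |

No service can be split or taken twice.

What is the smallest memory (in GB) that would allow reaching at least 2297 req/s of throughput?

21

Need the lightest bundle worth ≥ 2297.
search-indexer + webhook-dispatcher + feature-flag-service + ab-test-router: 2412 throughput at 21 GB.
No combination under 21 GB hits 2297.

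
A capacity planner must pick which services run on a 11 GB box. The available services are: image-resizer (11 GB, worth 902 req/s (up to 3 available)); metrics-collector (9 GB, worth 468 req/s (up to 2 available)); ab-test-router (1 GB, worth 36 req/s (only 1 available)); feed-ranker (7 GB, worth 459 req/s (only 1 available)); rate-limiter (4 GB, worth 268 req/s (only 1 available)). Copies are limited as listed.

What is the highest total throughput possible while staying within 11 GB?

902

Taking image-resizer: 11 GB used, 902 in throughput.
Nothing else within 11 GB beats 902.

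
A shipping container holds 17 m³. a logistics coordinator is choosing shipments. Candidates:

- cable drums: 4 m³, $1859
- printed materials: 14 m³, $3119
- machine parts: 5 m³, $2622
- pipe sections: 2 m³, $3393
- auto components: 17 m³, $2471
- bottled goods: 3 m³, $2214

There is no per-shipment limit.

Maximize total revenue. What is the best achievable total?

Best packing: 8×pipe sections — 16 m³, 27144 total.
The spare 1 m³ is too small for any remaining shipment, and no exchange beats 27144.

27144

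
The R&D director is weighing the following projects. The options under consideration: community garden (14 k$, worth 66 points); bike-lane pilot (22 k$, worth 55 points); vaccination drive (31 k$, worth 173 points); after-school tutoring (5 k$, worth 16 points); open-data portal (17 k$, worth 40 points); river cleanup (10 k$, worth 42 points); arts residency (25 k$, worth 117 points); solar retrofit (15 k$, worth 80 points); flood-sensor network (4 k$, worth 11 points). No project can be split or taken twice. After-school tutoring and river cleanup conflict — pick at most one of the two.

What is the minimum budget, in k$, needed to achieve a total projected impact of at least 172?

31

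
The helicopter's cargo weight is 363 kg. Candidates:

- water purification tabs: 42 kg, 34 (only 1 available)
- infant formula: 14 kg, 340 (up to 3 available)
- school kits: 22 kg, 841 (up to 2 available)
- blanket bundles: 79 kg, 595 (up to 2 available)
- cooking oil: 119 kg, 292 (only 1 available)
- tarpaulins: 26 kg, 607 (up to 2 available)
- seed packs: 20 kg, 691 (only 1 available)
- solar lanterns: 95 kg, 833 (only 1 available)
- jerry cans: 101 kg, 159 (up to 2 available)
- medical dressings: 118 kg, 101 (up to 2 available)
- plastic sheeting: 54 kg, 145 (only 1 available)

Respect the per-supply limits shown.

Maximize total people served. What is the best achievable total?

6035

Density check — school kits 38.23, seed packs 34.55, infant formula 24.29, tarpaulins 23.35 are the best per kg.
The ratio ordering already packs tightly: 3×infant formula + 2×school kits + blanket bundles + 2×tarpaulins + seed packs + solar lanterns, 332 kg, 6035.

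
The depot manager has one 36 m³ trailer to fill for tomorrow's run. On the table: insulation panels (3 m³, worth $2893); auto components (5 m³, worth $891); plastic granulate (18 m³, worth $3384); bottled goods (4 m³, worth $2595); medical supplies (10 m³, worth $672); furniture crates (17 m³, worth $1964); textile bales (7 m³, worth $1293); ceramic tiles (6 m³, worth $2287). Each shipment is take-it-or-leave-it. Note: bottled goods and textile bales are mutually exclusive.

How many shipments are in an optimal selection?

5

Best achievable revenue is 12050.
One optimal bundle: insulation panels + auto components + plastic granulate + bottled goods + ceramic tiles (36 m³).
Every optimal selection uses 5 shipments.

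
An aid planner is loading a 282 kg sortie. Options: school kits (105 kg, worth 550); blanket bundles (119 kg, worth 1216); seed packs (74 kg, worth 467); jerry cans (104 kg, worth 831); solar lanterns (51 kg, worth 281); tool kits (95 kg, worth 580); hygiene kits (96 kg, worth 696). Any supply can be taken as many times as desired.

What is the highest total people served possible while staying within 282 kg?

2432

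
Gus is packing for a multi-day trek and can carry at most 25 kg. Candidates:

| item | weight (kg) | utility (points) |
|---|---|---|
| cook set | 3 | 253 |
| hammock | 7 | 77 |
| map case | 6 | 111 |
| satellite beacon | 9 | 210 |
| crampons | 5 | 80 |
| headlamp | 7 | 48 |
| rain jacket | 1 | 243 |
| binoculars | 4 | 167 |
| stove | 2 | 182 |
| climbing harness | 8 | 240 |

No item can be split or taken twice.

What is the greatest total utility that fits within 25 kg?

Ranking by ratio (utility/kg): rain jacket 243.00, stove 91.00, cook set 84.33, binoculars 41.75.
Best packing: cook set + map case + rain jacket + binoculars + stove + climbing harness — 24 kg, 1196 total.
Next best is cook set + map case + satellite beacon + rain jacket + binoculars + stove at 1166 (25 kg) — short by 30.

1196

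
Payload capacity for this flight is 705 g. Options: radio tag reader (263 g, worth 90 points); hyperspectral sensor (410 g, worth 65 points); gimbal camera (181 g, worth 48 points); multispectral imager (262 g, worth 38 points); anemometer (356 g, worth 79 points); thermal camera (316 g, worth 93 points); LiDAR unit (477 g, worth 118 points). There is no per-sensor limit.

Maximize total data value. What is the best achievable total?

189

Greedy by ratio would take 2×radio tag reader: 526 g used, total 180.
Dropping 2×radio tag reader frees 526 g; slotting in 2×gimbal camera + thermal camera (678 g) lifts the total to 189 at 678 g.
Nothing else within 705 g beats 189.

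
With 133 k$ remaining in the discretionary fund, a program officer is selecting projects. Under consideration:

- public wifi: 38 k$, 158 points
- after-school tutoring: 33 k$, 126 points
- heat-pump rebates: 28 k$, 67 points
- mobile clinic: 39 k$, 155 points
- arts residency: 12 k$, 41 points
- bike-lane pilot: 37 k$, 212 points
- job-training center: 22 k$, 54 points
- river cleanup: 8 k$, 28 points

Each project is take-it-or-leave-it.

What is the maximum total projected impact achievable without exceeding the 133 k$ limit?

566

Density check — bike-lane pilot 5.73, public wifi 4.16, mobile clinic 3.97 are the best per k$.
A density-first pass picks public wifi + mobile clinic + bike-lane pilot + river cleanup — 553 at 122 k$.
The 8 k$ tied up in river cleanup is better spent on arts residency — total rises to 566 (126 k$).
The spare 7 k$ is too small for any remaining project, and no exchange beats 566.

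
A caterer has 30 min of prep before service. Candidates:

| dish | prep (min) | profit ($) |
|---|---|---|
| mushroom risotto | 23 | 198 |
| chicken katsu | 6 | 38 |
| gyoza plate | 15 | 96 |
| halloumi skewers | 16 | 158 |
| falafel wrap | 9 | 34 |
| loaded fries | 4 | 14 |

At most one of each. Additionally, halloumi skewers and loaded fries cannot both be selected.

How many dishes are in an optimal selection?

2

Best achievable profit is 236.
For example mushroom risotto + chicken katsu achieves it, using 29 min.
All optima have 2 dishes.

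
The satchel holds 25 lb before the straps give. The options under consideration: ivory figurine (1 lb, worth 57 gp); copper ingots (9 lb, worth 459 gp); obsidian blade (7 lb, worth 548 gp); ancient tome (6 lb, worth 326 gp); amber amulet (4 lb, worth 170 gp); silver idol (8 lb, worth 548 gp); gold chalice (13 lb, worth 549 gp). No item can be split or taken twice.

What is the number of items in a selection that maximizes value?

Optimal total is 1612.
One optimal bundle: ivory figurine + copper ingots + obsidian blade + silver idol (25 lb).
All optima have 4 items.

4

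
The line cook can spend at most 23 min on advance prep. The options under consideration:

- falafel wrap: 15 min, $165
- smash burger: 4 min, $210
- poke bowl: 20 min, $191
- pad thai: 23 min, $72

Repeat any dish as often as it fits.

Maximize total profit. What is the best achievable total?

1050

Best packing: 5×smash burger — 20 min, 1050 total.
No other feasible combination exceeds 1050.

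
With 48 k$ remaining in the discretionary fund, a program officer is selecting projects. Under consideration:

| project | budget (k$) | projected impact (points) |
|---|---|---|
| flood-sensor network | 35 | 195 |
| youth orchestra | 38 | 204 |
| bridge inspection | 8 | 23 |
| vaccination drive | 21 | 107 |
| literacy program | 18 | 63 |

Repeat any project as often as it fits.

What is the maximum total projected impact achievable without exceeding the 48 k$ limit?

227

Ranking by ratio (projected impact/k$): flood-sensor network 5.57, youth orchestra 5.37, vaccination drive 5.10, literacy program 3.50.
The ratio heuristic lands on flood-sensor network + bridge inspection (218) but leaves 5 k$ idle.
The 35 k$ tied up in flood-sensor network is better spent on youth orchestra — total rises to 227 (46 k$).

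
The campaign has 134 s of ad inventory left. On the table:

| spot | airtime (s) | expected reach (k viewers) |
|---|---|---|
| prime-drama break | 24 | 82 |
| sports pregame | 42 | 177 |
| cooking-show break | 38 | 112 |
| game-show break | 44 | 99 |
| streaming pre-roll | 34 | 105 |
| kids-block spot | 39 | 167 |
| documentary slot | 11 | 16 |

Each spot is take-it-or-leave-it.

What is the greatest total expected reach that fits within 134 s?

472

A density-first pass picks prime-drama break + sports pregame + kids-block spot + documentary slot — 442 at 116 s.
The 24 s tied up in prime-drama break is better spent on cooking-show break — total rises to 472 (130 s).
An exhaustive check of the 128 subsets confirms 472.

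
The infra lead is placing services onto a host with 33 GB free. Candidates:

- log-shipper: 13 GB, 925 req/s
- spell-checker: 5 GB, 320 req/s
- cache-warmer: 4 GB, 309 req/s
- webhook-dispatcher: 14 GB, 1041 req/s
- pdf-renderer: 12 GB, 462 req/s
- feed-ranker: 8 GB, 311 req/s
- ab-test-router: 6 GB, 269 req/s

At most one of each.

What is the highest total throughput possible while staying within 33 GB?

Greedy by ratio would take log-shipper + cache-warmer + webhook-dispatcher: 31 GB used, total 2275.
The 4 GB tied up in cache-warmer is better spent on spell-checker — total rises to 2286 (32 GB).
Next best is log-shipper + cache-warmer + webhook-dispatcher at 2275 (31 GB) — short by 11.

2286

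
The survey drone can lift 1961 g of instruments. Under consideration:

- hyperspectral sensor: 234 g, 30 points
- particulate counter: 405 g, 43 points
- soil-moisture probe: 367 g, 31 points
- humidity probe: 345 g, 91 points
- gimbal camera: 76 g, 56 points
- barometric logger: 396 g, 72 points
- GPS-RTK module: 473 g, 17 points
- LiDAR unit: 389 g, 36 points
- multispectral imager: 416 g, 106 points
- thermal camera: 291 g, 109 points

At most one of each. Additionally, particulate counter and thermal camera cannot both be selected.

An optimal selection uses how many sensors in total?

6

The maximum data value within 1961 g is 470.
One optimal bundle: humidity probe + gimbal camera + barometric logger + LiDAR unit + multispectral imager + thermal camera (1913 g).
Any selection reaching 470 contains exactly 6 sensors.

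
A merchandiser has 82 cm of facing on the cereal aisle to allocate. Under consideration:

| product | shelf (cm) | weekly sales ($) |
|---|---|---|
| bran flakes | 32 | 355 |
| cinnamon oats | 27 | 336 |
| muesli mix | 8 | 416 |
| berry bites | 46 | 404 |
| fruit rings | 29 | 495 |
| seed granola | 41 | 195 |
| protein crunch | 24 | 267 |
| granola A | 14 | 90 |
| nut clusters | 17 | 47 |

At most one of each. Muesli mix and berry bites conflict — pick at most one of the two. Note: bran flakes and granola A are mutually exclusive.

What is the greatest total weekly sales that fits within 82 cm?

Taking cinnamon oats + muesli mix + fruit rings + granola A: 78 cm used, 1337 in weekly sales.
That's the maximum — no feasible swap from here does better than 1337.

1337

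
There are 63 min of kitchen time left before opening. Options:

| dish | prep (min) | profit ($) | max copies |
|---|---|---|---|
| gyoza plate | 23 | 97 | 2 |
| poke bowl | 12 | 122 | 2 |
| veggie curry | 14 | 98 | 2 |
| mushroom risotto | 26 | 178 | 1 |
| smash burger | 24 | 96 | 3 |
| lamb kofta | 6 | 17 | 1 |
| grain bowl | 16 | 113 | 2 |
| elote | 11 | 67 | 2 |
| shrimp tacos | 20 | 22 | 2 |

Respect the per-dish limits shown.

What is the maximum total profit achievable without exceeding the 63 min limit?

Taking the top-ratio dishes first gives 2×poke bowl + lamb kofta + 2×grain bowl for 487 (62 min).
The 38 min tied up in lamb kofta and 2×grain bowl is better spent on 2×veggie curry + elote — total rises to 507 (63 min).

507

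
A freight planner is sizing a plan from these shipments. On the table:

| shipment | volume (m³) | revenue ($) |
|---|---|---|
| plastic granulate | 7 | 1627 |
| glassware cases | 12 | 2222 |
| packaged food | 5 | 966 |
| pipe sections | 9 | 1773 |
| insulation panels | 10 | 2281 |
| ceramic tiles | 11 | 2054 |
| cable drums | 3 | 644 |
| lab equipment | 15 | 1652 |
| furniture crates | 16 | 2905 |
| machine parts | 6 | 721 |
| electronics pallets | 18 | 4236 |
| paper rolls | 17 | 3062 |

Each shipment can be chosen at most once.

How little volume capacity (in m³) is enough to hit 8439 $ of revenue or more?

Need the lightest bundle worth ≥ 8439.
plastic granulate + insulation panels + cable drums + electronics pallets: 8788 revenue at 38 m³.
Any bundle with less than 38 m³ falls short of 8439.

38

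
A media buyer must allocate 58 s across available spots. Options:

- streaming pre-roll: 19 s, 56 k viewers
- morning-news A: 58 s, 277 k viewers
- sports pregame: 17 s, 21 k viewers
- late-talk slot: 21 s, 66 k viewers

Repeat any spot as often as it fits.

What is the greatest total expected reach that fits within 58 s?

277

Ranking by ratio (expected reach/s): morning-news A 4.78, late-talk slot 3.14, streaming pre-roll 2.95, sports pregame 1.24.
Morning-news A uses 58 of the 58 s and totals 277.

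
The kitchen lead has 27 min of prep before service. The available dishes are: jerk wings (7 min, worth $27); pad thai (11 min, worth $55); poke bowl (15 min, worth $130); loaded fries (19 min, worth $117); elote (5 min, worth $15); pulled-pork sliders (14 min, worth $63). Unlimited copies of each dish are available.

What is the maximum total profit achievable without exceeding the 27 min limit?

The ratio ordering already packs tightly: pad thai + poke bowl, 26 min, 185.

185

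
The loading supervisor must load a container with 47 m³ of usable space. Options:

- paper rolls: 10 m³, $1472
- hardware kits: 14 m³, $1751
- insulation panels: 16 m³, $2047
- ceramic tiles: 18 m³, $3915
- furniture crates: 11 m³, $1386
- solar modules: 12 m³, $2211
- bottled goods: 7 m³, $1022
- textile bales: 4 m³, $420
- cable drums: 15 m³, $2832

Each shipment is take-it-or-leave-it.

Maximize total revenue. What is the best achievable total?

Best packing: ceramic tiles + solar modules + cable drums — 45 m³, 8958 total.
That's the maximum — no swap from here does better than 8958.

8958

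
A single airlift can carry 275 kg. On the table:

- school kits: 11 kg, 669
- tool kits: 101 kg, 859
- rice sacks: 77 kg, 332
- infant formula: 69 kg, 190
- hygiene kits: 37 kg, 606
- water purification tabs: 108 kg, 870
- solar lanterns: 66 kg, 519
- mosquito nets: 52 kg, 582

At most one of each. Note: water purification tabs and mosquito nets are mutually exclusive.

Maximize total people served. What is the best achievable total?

School kits + tool kits + hygiene kits + solar lanterns + mosquito nets uses 267 of the 275 kg and totals 3235.

3235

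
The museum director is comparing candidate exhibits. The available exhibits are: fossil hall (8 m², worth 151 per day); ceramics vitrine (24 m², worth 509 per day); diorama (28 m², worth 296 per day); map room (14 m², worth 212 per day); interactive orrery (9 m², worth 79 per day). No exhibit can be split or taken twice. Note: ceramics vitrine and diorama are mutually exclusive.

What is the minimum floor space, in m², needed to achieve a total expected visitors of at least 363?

22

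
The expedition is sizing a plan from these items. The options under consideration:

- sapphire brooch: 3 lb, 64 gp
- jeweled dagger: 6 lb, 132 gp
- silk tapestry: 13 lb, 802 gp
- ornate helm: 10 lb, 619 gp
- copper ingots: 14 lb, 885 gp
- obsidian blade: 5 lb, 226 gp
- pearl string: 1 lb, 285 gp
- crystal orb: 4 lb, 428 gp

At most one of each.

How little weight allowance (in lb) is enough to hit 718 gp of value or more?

8

Minimise lb subject to total value ≥ 718.
sapphire brooch + pearl string + crystal orb reaches 777 using 8 lb.
Any bundle with less than 8 lb falls short of 718.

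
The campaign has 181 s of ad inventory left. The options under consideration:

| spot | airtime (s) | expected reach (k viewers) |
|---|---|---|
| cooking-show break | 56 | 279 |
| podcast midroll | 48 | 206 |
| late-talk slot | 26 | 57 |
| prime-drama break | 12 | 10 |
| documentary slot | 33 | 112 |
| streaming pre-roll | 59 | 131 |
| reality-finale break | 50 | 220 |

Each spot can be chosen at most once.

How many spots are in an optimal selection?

4

Best achievable expected reach is 762.
For example cooking-show break + podcast midroll + late-talk slot + reality-finale break achieves it, using 180 s.
Every optimal selection uses 4 spots.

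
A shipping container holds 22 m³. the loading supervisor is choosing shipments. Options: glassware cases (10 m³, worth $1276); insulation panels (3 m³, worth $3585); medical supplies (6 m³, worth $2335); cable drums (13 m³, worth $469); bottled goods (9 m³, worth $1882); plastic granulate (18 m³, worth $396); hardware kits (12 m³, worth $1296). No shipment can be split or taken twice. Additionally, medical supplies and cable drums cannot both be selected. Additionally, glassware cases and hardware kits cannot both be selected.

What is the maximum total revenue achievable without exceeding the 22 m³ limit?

7802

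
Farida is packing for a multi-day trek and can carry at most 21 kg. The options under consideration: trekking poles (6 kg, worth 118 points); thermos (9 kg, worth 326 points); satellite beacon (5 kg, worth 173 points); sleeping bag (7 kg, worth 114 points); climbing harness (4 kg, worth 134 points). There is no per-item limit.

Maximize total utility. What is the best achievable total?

Taking the top-ratio items first gives 2×thermos for 652 (18 kg).
Dropping thermos frees 9 kg; slotting in 3×climbing harness (12 kg) lifts the total to 728 at 21 kg.
No other feasible combination exceeds 728.

728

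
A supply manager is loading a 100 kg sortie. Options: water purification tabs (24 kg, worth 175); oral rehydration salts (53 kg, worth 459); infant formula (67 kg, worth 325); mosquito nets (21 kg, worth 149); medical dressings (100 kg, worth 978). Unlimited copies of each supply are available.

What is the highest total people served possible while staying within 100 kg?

Taking medical dressings: 100 kg used, 978 in people served.

978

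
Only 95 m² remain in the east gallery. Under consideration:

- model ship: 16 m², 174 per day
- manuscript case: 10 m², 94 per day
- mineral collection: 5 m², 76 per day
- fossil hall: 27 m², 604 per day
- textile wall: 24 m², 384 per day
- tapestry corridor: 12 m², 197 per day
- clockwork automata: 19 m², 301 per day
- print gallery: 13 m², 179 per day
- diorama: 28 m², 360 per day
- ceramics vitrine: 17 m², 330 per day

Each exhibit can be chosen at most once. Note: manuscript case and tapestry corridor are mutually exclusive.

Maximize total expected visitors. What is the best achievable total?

Mineral collection + fossil hall + textile wall + clockwork automata + ceramics vitrine uses 92 of the 95 m² and totals 1695.

1695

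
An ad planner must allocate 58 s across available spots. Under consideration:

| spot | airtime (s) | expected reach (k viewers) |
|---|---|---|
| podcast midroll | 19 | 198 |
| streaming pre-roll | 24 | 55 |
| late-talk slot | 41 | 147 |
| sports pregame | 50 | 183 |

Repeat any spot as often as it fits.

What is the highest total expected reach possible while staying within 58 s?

Ranking by ratio (expected reach/s): podcast midroll 10.42, sports pregame 3.66, late-talk slot 3.59, streaming pre-roll 2.29.
3×podcast midroll uses 57 of the 58 s and totals 594.
No other feasible combination exceeds 594.

594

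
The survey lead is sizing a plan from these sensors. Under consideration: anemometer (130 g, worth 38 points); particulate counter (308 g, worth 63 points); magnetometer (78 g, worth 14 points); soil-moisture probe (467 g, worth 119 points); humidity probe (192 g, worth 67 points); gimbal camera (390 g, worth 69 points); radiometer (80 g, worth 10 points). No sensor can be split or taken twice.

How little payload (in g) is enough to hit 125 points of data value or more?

Look for the lowest-payload combination reaching 125.
anemometer + magnetometer + humidity probe + radiometer: 129 data value at 480 g.
Any bundle with less than 480 g falls short of 125.

480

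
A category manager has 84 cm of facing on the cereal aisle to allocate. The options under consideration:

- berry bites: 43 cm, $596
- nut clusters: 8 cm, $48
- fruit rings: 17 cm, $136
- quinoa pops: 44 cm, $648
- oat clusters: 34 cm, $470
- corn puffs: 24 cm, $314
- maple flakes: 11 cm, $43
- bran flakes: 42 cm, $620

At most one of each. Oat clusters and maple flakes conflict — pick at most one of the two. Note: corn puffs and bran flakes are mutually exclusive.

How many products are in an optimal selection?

Optimal total is 1138.
nut clusters + oat clusters + bran flakes hits 1138 at 84 cm.
All optima have 3 products.

3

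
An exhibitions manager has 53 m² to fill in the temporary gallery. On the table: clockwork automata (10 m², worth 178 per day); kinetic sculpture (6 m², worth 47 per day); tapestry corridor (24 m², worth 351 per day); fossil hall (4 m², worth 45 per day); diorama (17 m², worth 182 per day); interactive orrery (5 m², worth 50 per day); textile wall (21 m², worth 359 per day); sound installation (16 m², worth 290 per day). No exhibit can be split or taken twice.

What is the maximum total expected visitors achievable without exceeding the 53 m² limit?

Filling by ratio: clockwork automata + fossil hall + textile wall + sound installation for 872, with 2 m² left unused.
Dropping fossil hall frees 4 m²; slotting in interactive orrery (5 m²) lifts the total to 877 at 52 m².
The closest alternative, clockwork automata + kinetic sculpture + textile wall + sound installation, reaches only 874.

877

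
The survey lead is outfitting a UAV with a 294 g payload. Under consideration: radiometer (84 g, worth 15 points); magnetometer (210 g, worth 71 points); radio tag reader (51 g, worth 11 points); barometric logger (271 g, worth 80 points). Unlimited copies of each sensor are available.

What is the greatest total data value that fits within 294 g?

Density check — magnetometer 0.34, barometric logger 0.30, radio tag reader 0.22 are the best per g.
Filling by ratio: magnetometer + radio tag reader for 82, with 33 g left unused.
Replace radio tag reader with radiometer: the trade gains 4 net, giving 86 at 294 g.

86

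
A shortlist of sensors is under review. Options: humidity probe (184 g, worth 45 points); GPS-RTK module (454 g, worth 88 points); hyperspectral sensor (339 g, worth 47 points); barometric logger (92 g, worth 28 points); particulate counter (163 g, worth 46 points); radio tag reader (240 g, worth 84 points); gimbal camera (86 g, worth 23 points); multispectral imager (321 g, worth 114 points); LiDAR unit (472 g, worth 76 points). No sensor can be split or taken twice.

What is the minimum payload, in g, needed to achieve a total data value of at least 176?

Look for the lowest-payload combination reaching 176.
radio tag reader + multispectral imager: 198 data value at 561 g.
Any bundle with less than 561 g falls short of 176.

561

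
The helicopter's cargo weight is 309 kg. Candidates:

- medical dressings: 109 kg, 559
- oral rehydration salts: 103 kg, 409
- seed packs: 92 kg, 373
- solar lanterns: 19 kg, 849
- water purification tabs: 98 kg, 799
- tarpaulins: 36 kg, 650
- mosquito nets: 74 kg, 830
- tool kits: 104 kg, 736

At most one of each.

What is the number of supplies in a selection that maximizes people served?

4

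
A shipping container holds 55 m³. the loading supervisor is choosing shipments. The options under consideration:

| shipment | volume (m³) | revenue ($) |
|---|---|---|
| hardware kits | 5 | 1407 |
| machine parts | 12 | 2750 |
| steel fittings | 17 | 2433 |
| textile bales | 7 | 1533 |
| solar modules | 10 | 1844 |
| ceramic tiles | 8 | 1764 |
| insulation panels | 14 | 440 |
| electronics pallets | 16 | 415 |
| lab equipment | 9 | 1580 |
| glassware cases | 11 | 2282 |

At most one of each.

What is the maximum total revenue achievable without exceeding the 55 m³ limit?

A density-first pass picks hardware kits + machine parts + textile bales + solar modules + ceramic tiles + glassware cases — 11580 at 53 m³.
The 7 m³ tied up in textile bales is better spent on lab equipment — total rises to 11627 (55 m³).
Runner-up hardware kits + machine parts + textile bales + solar modules + ceramic tiles + glassware cases tops out at 11580.

11627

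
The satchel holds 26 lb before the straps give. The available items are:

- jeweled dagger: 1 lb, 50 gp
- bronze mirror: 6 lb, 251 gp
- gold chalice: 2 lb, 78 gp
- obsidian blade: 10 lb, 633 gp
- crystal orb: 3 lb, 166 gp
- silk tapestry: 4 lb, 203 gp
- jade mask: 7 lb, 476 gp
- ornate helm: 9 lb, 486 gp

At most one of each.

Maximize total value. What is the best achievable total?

1595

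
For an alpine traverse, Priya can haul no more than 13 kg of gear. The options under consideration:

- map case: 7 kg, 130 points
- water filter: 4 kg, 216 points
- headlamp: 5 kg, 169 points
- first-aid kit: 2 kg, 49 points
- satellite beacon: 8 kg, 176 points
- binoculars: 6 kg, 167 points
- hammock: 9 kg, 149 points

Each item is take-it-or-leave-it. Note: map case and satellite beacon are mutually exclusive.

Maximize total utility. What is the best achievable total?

Best packing: water filter + headlamp + first-aid kit — 11 kg, 434 total.
Next best is water filter + first-aid kit + binoculars at 432 (12 kg) — short by 2.

434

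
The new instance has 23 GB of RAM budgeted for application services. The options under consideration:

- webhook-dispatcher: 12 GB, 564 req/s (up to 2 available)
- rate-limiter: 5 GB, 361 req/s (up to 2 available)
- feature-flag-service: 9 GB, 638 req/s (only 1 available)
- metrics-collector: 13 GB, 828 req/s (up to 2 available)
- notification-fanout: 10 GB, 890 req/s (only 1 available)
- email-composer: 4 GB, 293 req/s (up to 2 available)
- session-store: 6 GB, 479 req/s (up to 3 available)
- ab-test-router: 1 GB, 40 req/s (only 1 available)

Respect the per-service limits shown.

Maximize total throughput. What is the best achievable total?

1888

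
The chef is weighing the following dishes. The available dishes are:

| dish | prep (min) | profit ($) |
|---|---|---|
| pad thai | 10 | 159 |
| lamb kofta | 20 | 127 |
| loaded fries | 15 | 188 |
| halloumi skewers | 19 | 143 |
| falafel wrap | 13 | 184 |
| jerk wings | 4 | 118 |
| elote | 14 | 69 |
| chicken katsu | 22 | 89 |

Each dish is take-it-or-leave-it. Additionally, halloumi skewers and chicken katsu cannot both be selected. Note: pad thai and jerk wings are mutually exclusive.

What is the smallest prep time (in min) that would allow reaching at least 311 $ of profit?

23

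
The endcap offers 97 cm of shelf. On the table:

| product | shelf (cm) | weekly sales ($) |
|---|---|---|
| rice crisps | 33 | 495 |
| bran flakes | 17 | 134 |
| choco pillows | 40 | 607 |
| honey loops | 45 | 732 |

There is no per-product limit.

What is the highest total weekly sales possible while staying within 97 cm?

1464

By weekly sales per cm: honey loops 16.27, choco pillows 15.18, rice crisps 15.00, bran flakes 7.88 lead.
The ratio ordering already packs tightly: 2×honey loops, 90 cm, 1464.
Nothing else within 97 cm beats 1464.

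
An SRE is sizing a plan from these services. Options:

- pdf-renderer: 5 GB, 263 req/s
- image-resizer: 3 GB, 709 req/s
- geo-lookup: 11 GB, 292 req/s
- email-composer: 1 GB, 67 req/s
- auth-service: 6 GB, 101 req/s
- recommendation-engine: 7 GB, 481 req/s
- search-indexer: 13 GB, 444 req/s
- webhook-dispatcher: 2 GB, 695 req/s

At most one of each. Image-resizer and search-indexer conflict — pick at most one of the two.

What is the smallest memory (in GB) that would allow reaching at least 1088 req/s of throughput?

5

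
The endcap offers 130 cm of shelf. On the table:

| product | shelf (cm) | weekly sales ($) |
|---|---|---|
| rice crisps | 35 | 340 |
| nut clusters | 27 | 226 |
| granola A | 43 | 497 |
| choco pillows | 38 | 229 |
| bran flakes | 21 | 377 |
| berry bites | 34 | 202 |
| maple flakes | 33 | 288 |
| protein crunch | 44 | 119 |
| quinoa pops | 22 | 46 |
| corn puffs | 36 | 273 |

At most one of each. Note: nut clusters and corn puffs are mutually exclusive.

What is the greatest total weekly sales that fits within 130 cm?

Best packing: rice crisps + nut clusters + granola A + bran flakes — 126 cm, 1440 total.
Every other selection either busts 130 cm or breaks a pairing rule or fails to beat 1440.

1440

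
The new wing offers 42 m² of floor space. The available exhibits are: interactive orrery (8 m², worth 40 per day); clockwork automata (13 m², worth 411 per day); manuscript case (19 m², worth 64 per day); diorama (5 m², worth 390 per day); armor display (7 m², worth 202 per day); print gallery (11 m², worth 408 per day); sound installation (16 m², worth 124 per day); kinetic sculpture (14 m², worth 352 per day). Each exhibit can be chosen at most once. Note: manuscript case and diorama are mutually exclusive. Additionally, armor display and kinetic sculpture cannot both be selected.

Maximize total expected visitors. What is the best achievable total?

1411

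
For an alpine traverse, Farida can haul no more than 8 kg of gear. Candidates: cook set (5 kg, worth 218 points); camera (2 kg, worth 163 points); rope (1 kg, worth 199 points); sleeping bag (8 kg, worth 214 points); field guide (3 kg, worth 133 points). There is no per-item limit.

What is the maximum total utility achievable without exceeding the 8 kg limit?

1592

The ratio ordering already packs tightly: 8×rope, 8 kg, 1592.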